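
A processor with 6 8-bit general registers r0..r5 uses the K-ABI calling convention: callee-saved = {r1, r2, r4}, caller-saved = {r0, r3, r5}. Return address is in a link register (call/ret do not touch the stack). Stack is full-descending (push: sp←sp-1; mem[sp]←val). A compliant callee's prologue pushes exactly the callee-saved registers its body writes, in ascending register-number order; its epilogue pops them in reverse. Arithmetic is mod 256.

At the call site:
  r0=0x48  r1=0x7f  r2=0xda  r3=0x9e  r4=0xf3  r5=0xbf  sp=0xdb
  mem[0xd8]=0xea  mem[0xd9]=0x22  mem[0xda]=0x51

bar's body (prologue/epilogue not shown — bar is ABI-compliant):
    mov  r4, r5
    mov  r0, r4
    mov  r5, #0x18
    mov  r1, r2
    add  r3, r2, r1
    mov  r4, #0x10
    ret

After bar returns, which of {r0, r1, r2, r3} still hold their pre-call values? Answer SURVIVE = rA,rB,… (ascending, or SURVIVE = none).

prologue: push r1 → mem[0xda]=0x7f, sp=0xda
prologue: push r4 → mem[0xd9]=0xf3, sp=0xd9
body[0] mov  r4, r5 → r4=0xbf
body[1] mov  r0, r4 → r0=0xbf
body[2] mov  r5, #0x18 → r5=0x18
body[3] mov  r1, r2 → r1=0xda
body[4] add  r3, r2, r1 → r3=0xb4
body[5] mov  r4, #0x10 → r4=0x10
epilogue: pop r4=0xf3, sp=0xda
epilogue: pop r1=0x7f, sp=0xdb
r0: caller-saved, written=True
r1: callee-saved, written=True
r2: callee-saved, written=False
r3: caller-saved, written=True

SURVIVE = r1,r2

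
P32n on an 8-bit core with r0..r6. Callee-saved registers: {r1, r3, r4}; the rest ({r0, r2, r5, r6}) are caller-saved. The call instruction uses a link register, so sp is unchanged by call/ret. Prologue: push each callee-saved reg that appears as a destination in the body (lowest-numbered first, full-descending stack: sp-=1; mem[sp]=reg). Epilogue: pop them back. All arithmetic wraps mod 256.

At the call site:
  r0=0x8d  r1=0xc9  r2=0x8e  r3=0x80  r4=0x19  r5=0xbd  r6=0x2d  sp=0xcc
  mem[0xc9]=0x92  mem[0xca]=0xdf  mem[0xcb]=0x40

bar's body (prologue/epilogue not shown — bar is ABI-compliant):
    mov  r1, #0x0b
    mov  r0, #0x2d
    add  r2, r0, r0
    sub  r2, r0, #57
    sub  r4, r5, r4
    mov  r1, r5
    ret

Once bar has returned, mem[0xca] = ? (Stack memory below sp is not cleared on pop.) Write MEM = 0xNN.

MEM = 0x19

prologue: push r1 → mem[0xcb]=0xc9, sp=0xcb
prologue: push r4 → mem[0xca]=0x19, sp=0xca
body[0] mov  r1, #0x0b → r1=0x0b
body[1] mov  r0, #0x2d → r0=0x2d
body[2] add  r2, r0, r0 → r2=0x5a
body[3] sub  r2, r0, #57 → r2=0xf4
body[4] sub  r4, r5, r4 → r4=0xa4
body[5] mov  r1, r5 → r1=0xbd
epilogue: pop r4=0x19, sp=0xcb
epilogue: pop r1=0xc9, sp=0xcc
prologue pushed ['r1', 'r4'] at ['0xcb', '0xca']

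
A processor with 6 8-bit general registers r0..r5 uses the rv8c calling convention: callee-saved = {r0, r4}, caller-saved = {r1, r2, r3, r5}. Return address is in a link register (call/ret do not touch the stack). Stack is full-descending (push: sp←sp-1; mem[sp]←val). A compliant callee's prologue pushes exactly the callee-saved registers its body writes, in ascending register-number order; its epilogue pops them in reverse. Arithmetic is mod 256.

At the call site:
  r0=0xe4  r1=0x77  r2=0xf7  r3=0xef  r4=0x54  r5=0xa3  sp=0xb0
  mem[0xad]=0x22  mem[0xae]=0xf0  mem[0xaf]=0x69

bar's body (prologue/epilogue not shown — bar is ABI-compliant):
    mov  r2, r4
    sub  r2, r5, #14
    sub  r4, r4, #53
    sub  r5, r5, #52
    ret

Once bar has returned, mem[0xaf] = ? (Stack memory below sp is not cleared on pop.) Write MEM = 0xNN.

prologue: push r4 → mem[0xaf]=0x54, sp=0xaf
body[0] mov  r2, r4 → r2=0x54
body[1] sub  r2, r5, #14 → r2=0x95
body[2] sub  r4, r4, #53 → r4=0x1f
body[3] sub  r5, r5, #52 → r5=0x6f
epilogue: pop r4=0x54, sp=0xb0
prologue pushed ['r4'] at ['0xaf']

MEM = 0x54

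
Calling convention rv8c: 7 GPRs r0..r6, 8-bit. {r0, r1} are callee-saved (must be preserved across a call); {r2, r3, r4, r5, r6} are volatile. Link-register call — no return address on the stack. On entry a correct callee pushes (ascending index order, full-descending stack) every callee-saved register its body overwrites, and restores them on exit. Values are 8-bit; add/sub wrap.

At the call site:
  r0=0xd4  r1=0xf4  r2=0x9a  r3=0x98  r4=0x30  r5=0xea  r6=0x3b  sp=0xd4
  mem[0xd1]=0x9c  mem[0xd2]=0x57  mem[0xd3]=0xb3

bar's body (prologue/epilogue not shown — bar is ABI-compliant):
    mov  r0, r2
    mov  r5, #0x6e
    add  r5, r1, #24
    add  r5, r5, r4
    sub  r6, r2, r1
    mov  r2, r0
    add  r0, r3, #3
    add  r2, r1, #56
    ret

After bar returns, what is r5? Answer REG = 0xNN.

prologue: push r0 → mem[0xd3]=0xd4, sp=0xd3
body[0] mov  r0, r2 → r0=0x9a
body[1] mov  r5, #0x6e → r5=0x6e
body[2] add  r5, r1, #24 → r5=0x0c
body[3] add  r5, r5, r4 → r5=0x3c
body[4] sub  r6, r2, r1 → r6=0xa6
body[5] mov  r2, r0 → r2=0x9a
body[6] add  r0, r3, #3 → r0=0x9b
body[7] add  r2, r1, #56 → r2=0x2c
epilogue: pop r0=0xd4, sp=0xd4
r5 is caller-saved → body value

REG = 0x3c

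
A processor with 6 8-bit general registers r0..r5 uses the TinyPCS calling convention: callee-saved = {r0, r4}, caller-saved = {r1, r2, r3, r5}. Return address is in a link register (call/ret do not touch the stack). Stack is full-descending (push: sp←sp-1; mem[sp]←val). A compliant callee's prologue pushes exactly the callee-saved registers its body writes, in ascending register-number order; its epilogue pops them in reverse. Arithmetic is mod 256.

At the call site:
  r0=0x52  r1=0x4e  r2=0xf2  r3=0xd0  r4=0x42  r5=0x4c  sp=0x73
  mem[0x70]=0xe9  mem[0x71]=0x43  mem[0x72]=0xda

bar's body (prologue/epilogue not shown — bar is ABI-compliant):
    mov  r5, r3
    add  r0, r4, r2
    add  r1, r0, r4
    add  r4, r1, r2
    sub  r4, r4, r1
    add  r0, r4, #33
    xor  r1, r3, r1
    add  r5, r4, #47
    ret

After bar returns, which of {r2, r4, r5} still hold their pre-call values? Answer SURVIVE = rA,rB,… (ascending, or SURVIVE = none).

SURVIVE = r2,r4

prologue: push r0 → mem[0x72]=0x52, sp=0x72
prologue: push r4 → mem[0x71]=0x42, sp=0x71
body[0] mov  r5, r3 → r5=0xd0
body[1] add  r0, r4, r2 → r0=0x34
body[2] add  r1, r0, r4 → r1=0x76
body[3] add  r4, r1, r2 → r4=0x68
body[4] sub  r4, r4, r1 → r4=0xf2
body[5] add  r0, r4, #33 → r0=0x13
body[6] xor  r1, r3, r1 → r1=0xa6
body[7] add  r5, r4, #47 → r5=0x21
epilogue: pop r4=0x42, sp=0x72
epilogue: pop r0=0x52, sp=0x73
r2: caller-saved, written=False
r4: callee-saved, written=True
r5: caller-saved, written=True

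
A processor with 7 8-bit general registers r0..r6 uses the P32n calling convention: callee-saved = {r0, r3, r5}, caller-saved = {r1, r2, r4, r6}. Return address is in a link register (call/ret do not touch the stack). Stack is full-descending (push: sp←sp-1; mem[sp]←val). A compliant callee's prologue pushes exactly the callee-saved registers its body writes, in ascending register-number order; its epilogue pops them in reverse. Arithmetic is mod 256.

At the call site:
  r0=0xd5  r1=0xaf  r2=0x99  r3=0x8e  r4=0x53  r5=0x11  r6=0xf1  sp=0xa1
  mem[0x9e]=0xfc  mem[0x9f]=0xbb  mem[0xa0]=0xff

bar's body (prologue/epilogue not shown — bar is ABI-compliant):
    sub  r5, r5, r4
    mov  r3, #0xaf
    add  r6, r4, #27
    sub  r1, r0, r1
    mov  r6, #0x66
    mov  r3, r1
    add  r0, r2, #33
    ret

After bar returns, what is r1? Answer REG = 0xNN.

REG = 0x26

prologue: push r0 → mem[0xa0]=0xd5, sp=0xa0
prologue: push r3 → mem[0x9f]=0x8e, sp=0x9f
prologue: push r5 → mem[0x9e]=0x11, sp=0x9e
body[0] sub  r5, r5, r4 → r5=0xbe
body[1] mov  r3, #0xaf → r3=0xaf
body[2] add  r6, r4, #27 → r6=0x6e
body[3] sub  r1, r0, r1 → r1=0x26
body[4] mov  r6, #0x66 → r6=0x66
body[5] mov  r3, r1 → r3=0x26
body[6] add  r0, r2, #33 → r0=0xba
epilogue: pop r5=0x11, sp=0x9f
epilogue: pop r3=0x8e, sp=0xa0
epilogue: pop r0=0xd5, sp=0xa1
r1 is caller-saved → body value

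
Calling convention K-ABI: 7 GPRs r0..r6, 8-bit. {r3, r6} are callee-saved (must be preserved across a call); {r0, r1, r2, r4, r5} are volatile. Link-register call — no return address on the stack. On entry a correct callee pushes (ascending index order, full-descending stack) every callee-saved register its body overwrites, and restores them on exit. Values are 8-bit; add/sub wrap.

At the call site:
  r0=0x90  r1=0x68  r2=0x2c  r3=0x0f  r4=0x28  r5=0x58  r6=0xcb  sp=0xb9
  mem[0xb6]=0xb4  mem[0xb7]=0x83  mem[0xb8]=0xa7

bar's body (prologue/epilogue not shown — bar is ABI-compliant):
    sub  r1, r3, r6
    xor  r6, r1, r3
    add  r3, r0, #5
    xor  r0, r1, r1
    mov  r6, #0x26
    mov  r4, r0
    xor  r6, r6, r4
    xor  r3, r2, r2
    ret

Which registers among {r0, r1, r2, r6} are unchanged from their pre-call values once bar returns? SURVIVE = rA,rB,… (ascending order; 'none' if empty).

SURVIVE = r2,r6

prologue: push r3 → mem[0xb8]=0x0f, sp=0xb8
prologue: push r6 → mem[0xb7]=0xcb, sp=0xb7
body[0] sub  r1, r3, r6 → r1=0x44
body[1] xor  r6, r1, r3 → r6=0x4b
body[2] add  r3, r0, #5 → r3=0x95
body[3] xor  r0, r1, r1 → r0=0x00
body[4] mov  r6, #0x26 → r6=0x26
body[5] mov  r4, r0 → r4=0x00
body[6] xor  r6, r6, r4 → r6=0x26
body[7] xor  r3, r2, r2 → r3=0x00
epilogue: pop r6=0xcb, sp=0xb8
epilogue: pop r3=0x0f, sp=0xb9
r0: caller-saved, written=True
r1: caller-saved, written=True
r2: caller-saved, written=False
r6: callee-saved, written=True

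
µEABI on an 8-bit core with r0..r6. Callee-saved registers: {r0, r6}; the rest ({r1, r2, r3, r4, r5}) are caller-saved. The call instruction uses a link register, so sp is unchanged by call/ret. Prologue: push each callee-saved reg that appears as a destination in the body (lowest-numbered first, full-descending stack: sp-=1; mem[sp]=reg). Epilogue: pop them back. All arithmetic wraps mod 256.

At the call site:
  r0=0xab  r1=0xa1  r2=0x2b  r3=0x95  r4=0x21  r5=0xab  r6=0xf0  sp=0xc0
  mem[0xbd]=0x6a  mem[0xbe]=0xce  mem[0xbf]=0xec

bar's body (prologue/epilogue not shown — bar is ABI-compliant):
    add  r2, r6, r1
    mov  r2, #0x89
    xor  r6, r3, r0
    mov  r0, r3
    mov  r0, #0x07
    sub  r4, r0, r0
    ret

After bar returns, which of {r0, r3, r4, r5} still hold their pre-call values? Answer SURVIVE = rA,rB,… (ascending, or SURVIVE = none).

prologue: push r0 -> mem[0xbf]=0xab, sp=0xbf
prologue: push r6 -> mem[0xbe]=0xf0, sp=0xbe
body[0] add  r2, r6, r1 -> r2=0x91
body[1] mov  r2, #0x89 -> r2=0x89
body[2] xor  r6, r3, r0 -> r6=0x3e
body[3] mov  r0, r3 -> r0=0x95
body[4] mov  r0, #0x07 -> r0=0x07
body[5] sub  r4, r0, r0 -> r4=0x00
epilogue: pop r6=0xf0, sp=0xbf
epilogue: pop r0=0xab, sp=0xc0
r0: callee-saved, written=True
r3: caller-saved, written=False
r4: caller-saved, written=True
r5: caller-saved, written=False

SURVIVE = r0,r3,r5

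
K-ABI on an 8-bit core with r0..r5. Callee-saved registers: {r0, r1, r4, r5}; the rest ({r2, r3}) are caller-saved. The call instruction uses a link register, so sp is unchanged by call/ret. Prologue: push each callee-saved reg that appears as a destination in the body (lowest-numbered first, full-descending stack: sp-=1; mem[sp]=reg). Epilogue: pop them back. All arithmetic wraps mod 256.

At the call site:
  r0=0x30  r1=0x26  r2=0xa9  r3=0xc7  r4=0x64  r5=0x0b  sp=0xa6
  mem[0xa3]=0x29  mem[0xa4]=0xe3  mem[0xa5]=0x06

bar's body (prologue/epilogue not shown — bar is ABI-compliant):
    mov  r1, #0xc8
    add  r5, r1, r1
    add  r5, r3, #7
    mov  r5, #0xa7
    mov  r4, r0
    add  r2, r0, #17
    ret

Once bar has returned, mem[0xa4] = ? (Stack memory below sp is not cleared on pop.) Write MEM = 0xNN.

prologue: push r1 → mem[0xa5]=0x26, sp=0xa5
prologue: push r4 → mem[0xa4]=0x64, sp=0xa4
prologue: push r5 → mem[0xa3]=0x0b, sp=0xa3
body[0] mov  r1, #0xc8 → r1=0xc8
body[1] add  r5, r1, r1 → r5=0x90
body[2] add  r5, r3, #7 → r5=0xce
body[3] mov  r5, #0xa7 → r5=0xa7
body[4] mov  r4, r0 → r4=0x30
body[5] add  r2, r0, #17 → r2=0x41
epilogue: pop r5=0x0b, sp=0xa4
epilogue: pop r4=0x64, sp=0xa5
epilogue: pop r1=0x26, sp=0xa6
prologue pushed ['r1', 'r4', 'r5'] at ['0xa5', '0xa4', '0xa3']

MEM = 0x64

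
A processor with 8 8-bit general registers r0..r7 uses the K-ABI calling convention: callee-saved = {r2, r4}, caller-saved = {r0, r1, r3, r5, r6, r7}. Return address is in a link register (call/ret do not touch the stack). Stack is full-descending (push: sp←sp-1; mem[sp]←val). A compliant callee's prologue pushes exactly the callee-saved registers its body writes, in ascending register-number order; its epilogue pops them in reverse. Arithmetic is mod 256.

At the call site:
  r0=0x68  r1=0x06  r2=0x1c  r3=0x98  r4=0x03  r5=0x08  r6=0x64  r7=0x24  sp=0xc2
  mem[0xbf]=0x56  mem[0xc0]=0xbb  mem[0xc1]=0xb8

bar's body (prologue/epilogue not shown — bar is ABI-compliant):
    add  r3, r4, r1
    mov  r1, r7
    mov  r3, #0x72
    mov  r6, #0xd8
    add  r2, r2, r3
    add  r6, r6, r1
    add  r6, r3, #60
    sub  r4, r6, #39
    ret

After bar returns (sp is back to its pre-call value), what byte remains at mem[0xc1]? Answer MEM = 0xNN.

MEM = 0x1c

prologue: push r2 → mem[0xc1]=0x1c, sp=0xc1
prologue: push r4 → mem[0xc0]=0x03, sp=0xc0
body[0] add  r3, r4, r1 → r3=0x09
body[1] mov  r1, r7 → r1=0x24
body[2] mov  r3, #0x72 → r3=0x72
body[3] mov  r6, #0xd8 → r6=0xd8
body[4] add  r2, r2, r3 → r2=0x8e
body[5] add  r6, r6, r1 → r6=0xfc
body[6] add  r6, r3, #60 → r6=0xae
body[7] sub  r4, r6, #39 → r4=0x87
epilogue: pop r4=0x03, sp=0xc1
epilogue: pop r2=0x1c, sp=0xc2
prologue pushed ['r2', 'r4'] at ['0xc1', '0xc0']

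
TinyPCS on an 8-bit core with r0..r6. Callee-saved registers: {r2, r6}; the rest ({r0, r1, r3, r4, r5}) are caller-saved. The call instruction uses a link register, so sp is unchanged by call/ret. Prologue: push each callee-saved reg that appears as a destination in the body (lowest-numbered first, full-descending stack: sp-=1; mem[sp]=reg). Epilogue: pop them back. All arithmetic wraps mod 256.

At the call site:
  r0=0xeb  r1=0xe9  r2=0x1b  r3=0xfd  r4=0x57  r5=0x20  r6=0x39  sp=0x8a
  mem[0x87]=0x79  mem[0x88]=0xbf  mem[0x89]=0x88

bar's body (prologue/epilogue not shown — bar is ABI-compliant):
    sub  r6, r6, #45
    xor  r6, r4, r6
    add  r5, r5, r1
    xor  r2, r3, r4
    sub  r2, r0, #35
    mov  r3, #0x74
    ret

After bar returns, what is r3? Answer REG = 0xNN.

prologue: push r2 → mem[0x89]=0x1b, sp=0x89
prologue: push r6 → mem[0x88]=0x39, sp=0x88
body[0] sub  r6, r6, #45 → r6=0x0c
body[1] xor  r6, r4, r6 → r6=0x5b
body[2] add  r5, r5, r1 → r5=0x09
body[3] xor  r2, r3, r4 → r2=0xaa
body[4] sub  r2, r0, #35 → r2=0xc8
body[5] mov  r3, #0x74 → r3=0x74
epilogue: pop r6=0x39, sp=0x89
epilogue: pop r2=0x1b, sp=0x8a
r3 is caller-saved → body value

REG = 0x74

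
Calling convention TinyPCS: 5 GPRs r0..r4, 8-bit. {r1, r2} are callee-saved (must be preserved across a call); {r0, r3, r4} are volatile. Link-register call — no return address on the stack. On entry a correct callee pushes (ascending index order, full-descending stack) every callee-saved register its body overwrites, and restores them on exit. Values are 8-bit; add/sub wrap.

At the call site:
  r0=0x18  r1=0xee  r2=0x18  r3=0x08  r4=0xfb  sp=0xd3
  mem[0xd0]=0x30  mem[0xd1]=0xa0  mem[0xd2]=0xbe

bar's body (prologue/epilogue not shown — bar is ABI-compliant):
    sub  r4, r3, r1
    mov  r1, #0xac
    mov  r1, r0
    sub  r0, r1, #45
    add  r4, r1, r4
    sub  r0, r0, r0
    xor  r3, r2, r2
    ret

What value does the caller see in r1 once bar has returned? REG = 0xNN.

REG = 0xee

prologue: push r1 → mem[0xd2]=0xee, sp=0xd2
body[0] sub  r4, r3, r1 → r4=0x1a
body[1] mov  r1, #0xac → r1=0xac
body[2] mov  r1, r0 → r1=0x18
body[3] sub  r0, r1, #45 → r0=0xeb
body[4] add  r4, r1, r4 → r4=0x32
body[5] sub  r0, r0, r0 → r0=0x00
body[6] xor  r3, r2, r2 → r3=0x00
epilogue: pop r1=0xee, sp=0xd3
r1 is callee-saved → restored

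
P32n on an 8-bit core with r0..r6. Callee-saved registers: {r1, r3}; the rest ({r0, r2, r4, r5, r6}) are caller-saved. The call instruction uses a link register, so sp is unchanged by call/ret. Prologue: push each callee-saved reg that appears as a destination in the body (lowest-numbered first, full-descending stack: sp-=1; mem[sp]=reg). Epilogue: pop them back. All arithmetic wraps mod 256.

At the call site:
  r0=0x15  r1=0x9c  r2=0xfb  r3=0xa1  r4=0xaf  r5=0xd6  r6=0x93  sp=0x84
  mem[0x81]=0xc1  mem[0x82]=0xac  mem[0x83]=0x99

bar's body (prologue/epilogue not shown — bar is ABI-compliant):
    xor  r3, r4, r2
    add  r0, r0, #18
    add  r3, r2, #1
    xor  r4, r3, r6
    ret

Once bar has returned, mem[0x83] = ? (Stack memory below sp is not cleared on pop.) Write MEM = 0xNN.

prologue: push r3 -> mem[0x83]=0xa1, sp=0x83
body[0] xor  r3, r4, r2 -> r3=0x54
body[1] add  r0, r0, #18 -> r0=0x27
body[2] add  r3, r2, #1 -> r3=0xfc
body[3] xor  r4, r3, r6 -> r4=0x6f
epilogue: pop r3=0xa1, sp=0x84
prologue pushed ['r3'] at ['0x83']

MEM = 0xa1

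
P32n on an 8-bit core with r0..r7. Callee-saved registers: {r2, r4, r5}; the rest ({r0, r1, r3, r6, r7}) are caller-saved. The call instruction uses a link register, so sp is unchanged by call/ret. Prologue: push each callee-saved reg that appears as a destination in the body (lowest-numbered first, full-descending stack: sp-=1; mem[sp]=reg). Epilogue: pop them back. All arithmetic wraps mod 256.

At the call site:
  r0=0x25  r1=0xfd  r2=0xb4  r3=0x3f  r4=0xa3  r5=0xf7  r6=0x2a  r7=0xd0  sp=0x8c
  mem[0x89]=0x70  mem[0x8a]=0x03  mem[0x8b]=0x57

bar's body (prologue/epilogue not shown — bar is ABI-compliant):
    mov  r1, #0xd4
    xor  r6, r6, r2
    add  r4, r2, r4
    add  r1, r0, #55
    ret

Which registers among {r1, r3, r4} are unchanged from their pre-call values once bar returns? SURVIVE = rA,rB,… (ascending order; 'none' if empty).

SURVIVE = r3,r4

prologue: push r4 → mem[0x8b]=0xa3, sp=0x8b
body[0] mov  r1, #0xd4 → r1=0xd4
body[1] xor  r6, r6, r2 → r6=0x9e
body[2] add  r4, r2, r4 → r4=0x57
body[3] add  r1, r0, #55 → r1=0x5c
epilogue: pop r4=0xa3, sp=0x8c
r1: caller-saved, written=True
r3: caller-saved, written=False
r4: callee-saved, written=True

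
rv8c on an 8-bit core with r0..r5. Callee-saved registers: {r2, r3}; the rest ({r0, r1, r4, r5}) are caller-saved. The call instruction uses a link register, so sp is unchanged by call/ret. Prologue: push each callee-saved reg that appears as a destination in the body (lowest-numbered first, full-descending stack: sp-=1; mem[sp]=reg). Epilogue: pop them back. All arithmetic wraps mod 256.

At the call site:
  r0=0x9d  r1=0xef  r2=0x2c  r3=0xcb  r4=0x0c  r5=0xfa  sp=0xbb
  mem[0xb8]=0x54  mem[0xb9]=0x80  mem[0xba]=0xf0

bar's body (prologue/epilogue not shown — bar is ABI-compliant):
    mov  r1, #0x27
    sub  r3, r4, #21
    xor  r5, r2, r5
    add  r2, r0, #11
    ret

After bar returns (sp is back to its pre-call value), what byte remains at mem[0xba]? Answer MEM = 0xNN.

MEM = 0x2c

prologue: push r2 -> mem[0xba]=0x2c, sp=0xba
prologue: push r3 -> mem[0xb9]=0xcb, sp=0xb9
body[0] mov  r1, #0x27 -> r1=0x27
body[1] sub  r3, r4, #21 -> r3=0xf7
body[2] xor  r5, r2, r5 -> r5=0xd6
body[3] add  r2, r0, #11 -> r2=0xa8
epilogue: pop r3=0xcb, sp=0xba
epilogue: pop r2=0x2c, sp=0xbb
prologue pushed ['r2', 'r3'] at ['0xba', '0xb9']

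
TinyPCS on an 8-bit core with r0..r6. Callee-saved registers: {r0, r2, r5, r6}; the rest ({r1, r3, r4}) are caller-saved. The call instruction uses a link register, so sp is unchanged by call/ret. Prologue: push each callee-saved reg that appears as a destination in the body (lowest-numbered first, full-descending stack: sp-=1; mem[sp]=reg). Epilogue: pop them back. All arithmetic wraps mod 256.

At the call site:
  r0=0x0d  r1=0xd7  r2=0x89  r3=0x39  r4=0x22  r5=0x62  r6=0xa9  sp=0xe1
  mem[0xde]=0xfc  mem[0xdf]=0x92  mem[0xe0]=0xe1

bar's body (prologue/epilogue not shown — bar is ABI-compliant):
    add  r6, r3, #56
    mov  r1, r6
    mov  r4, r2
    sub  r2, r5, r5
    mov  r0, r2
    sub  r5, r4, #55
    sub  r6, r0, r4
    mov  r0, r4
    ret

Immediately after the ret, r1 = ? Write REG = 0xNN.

REG = 0x71

prologue: push r0 -> mem[0xe0]=0x0d, sp=0xe0
prologue: push r2 -> mem[0xdf]=0x89, sp=0xdf
prologue: push r5 -> mem[0xde]=0x62, sp=0xde
prologue: push r6 -> mem[0xdd]=0xa9, sp=0xdd
body[0] add  r6, r3, #56 -> r6=0x71
body[1] mov  r1, r6 -> r1=0x71
body[2] mov  r4, r2 -> r4=0x89
body[3] sub  r2, r5, r5 -> r2=0x00
body[4] mov  r0, r2 -> r0=0x00
body[5] sub  r5, r4, #55 -> r5=0x52
body[6] sub  r6, r0, r4 -> r6=0x77
body[7] mov  r0, r4 -> r0=0x89
epilogue: pop r6=0xa9, sp=0xde
epilogue: pop r5=0x62, sp=0xdf
epilogue: pop r2=0x89, sp=0xe0
epilogue: pop r0=0x0d, sp=0xe1
r1 is caller-saved -> body value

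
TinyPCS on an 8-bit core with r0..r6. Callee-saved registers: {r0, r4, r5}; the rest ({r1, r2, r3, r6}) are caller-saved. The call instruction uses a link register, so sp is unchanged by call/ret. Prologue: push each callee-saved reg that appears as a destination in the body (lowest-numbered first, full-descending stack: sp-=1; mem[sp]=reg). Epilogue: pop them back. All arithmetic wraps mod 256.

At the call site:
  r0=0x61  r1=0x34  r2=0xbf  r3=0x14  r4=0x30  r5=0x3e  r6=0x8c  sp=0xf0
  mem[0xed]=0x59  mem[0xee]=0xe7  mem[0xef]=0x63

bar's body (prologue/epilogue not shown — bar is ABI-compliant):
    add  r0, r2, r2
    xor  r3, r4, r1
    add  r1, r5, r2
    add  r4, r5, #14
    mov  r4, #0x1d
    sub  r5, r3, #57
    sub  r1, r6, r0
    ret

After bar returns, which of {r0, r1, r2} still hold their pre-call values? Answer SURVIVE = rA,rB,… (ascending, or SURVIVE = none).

prologue: push r0 → mem[0xef]=0x61, sp=0xef
prologue: push r4 → mem[0xee]=0x30, sp=0xee
prologue: push r5 → mem[0xed]=0x3e, sp=0xed
body[0] add  r0, r2, r2 → r0=0x7e
body[1] xor  r3, r4, r1 → r3=0x04
body[2] add  r1, r5, r2 → r1=0xfd
body[3] add  r4, r5, #14 → r4=0x4c
body[4] mov  r4, #0x1d → r4=0x1d
body[5] sub  r5, r3, #57 → r5=0xcb
body[6] sub  r1, r6, r0 → r1=0x0e
epilogue: pop r5=0x3e, sp=0xee
epilogue: pop r4=0x30, sp=0xef
epilogue: pop r0=0x61, sp=0xf0
r0: callee-saved, written=True
r1: caller-saved, written=True
r2: caller-saved, written=False

SURVIVE = r0,r2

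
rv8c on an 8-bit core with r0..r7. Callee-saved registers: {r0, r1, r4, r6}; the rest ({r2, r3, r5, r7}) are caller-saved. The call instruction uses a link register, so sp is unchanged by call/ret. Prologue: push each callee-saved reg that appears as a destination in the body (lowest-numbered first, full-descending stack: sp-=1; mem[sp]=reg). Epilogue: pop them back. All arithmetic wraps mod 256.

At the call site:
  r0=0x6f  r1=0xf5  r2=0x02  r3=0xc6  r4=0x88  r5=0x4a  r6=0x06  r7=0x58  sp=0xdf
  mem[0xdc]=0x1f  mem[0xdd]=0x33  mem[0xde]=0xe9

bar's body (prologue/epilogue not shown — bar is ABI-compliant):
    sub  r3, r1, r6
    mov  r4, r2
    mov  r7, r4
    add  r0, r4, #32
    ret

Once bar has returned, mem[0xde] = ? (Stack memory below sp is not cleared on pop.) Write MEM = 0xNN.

prologue: push r0 -> mem[0xde]=0x6f, sp=0xde
prologue: push r4 -> mem[0xdd]=0x88, sp=0xdd
body[0] sub  r3, r1, r6 -> r3=0xef
body[1] mov  r4, r2 -> r4=0x02
body[2] mov  r7, r4 -> r7=0x02
body[3] add  r0, r4, #32 -> r0=0x22
epilogue: pop r4=0x88, sp=0xde
epilogue: pop r0=0x6f, sp=0xdf
prologue pushed ['r0', 'r4'] at ['0xde', '0xdd']

MEM = 0x6f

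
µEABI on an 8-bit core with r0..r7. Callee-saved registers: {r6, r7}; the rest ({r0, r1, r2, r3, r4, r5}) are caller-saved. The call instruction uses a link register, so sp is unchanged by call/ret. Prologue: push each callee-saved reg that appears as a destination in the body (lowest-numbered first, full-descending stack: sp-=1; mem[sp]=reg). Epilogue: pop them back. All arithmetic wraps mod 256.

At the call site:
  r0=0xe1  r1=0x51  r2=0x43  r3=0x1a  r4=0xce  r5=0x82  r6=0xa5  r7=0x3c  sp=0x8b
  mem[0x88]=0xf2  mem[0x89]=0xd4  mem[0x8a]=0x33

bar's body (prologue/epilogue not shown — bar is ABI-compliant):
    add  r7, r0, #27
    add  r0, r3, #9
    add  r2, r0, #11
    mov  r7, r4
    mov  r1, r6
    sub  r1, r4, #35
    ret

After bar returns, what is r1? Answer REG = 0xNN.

prologue: push r7 → mem[0x8a]=0x3c, sp=0x8a
body[0] add  r7, r0, #27 → r7=0xfc
body[1] add  r0, r3, #9 → r0=0x23
body[2] add  r2, r0, #11 → r2=0x2e
body[3] mov  r7, r4 → r7=0xce
body[4] mov  r1, r6 → r1=0xa5
body[5] sub  r1, r4, #35 → r1=0xab
epilogue: pop r7=0x3c, sp=0x8b
r1 is caller-saved → body value

REG = 0xab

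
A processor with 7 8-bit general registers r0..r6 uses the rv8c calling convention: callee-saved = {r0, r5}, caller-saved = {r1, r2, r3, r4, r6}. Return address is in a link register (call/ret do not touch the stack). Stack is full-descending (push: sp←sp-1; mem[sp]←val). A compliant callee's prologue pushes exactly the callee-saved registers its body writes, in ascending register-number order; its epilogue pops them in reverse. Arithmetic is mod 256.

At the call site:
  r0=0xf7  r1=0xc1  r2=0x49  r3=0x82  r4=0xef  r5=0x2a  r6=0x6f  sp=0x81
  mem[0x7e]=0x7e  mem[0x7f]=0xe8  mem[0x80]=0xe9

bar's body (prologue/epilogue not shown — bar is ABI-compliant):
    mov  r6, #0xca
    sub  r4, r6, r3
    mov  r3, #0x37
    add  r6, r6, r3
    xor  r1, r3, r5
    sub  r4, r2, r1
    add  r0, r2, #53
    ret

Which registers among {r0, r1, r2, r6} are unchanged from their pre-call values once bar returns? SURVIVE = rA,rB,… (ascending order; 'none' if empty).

SURVIVE = r0,r2

prologue: push r0 → mem[0x80]=0xf7, sp=0x80
body[0] mov  r6, #0xca → r6=0xca
body[1] sub  r4, r6, r3 → r4=0x48
body[2] mov  r3, #0x37 → r3=0x37
body[3] add  r6, r6, r3 → r6=0x01
body[4] xor  r1, r3, r5 → r1=0x1d
body[5] sub  r4, r2, r1 → r4=0x2c
body[6] add  r0, r2, #53 → r0=0x7e
epilogue: pop r0=0xf7, sp=0x81
r0: callee-saved, written=True
r1: caller-saved, written=True
r2: caller-saved, written=False
r6: caller-saved, written=True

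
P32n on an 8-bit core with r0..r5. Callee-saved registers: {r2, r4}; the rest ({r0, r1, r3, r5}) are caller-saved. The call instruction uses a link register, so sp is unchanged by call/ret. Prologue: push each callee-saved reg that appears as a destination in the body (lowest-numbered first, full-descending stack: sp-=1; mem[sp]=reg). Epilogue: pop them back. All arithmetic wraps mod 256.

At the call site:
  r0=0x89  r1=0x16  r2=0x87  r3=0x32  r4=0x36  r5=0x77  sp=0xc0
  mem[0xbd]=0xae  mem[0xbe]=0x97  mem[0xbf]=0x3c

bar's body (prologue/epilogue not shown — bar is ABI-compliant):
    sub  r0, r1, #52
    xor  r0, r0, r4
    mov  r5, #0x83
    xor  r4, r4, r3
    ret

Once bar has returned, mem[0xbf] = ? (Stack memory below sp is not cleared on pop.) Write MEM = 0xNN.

prologue: push r4 → mem[0xbf]=0x36, sp=0xbf
body[0] sub  r0, r1, #52 → r0=0xe2
body[1] xor  r0, r0, r4 → r0=0xd4
body[2] mov  r5, #0x83 → r5=0x83
body[3] xor  r4, r4, r3 → r4=0x04
epilogue: pop r4=0x36, sp=0xc0
prologue pushed ['r4'] at ['0xbf']

MEM = 0x36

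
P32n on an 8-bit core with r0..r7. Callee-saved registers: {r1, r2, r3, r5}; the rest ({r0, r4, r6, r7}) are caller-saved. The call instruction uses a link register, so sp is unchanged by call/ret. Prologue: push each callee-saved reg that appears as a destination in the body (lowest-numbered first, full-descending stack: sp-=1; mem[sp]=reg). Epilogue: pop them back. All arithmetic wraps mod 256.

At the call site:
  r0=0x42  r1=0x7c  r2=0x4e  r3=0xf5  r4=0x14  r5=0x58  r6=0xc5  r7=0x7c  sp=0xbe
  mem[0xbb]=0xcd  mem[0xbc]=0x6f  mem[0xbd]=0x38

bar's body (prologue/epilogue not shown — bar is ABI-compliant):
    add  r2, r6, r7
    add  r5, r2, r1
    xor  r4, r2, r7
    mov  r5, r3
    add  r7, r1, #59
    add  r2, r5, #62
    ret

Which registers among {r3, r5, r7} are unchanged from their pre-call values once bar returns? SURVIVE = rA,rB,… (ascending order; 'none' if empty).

prologue: push r2 -> mem[0xbd]=0x4e, sp=0xbd
prologue: push r5 -> mem[0xbc]=0x58, sp=0xbc
body[0] add  r2, r6, r7 -> r2=0x41
body[1] add  r5, r2, r1 -> r5=0xbd
body[2] xor  r4, r2, r7 -> r4=0x3d
body[3] mov  r5, r3 -> r5=0xf5
body[4] add  r7, r1, #59 -> r7=0xb7
body[5] add  r2, r5, #62 -> r2=0x33
epilogue: pop r5=0x58, sp=0xbd
epilogue: pop r2=0x4e, sp=0xbe
r3: callee-saved, written=False
r5: callee-saved, written=True
r7: caller-saved, written=True

SURVIVE = r3,r5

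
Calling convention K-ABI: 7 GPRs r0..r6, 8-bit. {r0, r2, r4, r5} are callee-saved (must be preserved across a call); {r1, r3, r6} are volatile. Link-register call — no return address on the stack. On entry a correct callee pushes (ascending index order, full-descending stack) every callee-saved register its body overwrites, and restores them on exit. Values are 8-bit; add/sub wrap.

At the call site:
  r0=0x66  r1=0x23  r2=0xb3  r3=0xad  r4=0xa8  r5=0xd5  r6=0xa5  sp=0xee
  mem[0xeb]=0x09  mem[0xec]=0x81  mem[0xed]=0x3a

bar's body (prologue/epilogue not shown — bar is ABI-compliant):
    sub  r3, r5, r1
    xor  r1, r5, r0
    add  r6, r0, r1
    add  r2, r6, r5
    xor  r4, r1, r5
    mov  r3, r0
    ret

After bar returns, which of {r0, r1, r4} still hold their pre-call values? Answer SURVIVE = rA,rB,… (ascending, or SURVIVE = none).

SURVIVE = r0,r4

prologue: push r2 → mem[0xed]=0xb3, sp=0xed
prologue: push r4 → mem[0xec]=0xa8, sp=0xec
body[0] sub  r3, r5, r1 → r3=0xb2
body[1] xor  r1, r5, r0 → r1=0xb3
body[2] add  r6, r0, r1 → r6=0x19
body[3] add  r2, r6, r5 → r2=0xee
body[4] xor  r4, r1, r5 → r4=0x66
body[5] mov  r3, r0 → r3=0x66
epilogue: pop r4=0xa8, sp=0xed
epilogue: pop r2=0xb3, sp=0xee
r0: callee-saved, written=False
r1: caller-saved, written=True
r4: callee-saved, written=True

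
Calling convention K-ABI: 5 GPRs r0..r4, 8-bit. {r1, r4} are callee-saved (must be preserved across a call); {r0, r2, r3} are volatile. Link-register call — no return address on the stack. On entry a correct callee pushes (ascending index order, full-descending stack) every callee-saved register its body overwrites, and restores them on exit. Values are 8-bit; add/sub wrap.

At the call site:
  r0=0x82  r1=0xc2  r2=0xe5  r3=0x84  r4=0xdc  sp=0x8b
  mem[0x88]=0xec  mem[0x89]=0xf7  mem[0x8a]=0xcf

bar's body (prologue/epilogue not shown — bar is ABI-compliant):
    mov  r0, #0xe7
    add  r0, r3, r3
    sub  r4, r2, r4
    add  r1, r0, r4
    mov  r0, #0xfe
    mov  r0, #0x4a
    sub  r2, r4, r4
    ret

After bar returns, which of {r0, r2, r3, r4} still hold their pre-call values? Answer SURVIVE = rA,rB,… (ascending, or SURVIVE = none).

SURVIVE = r3,r4

prologue: push r1 -> mem[0x8a]=0xc2, sp=0x8a
prologue: push r4 -> mem[0x89]=0xdc, sp=0x89
body[0] mov  r0, #0xe7 -> r0=0xe7
body[1] add  r0, r3, r3 -> r0=0x08
body[2] sub  r4, r2, r4 -> r4=0x09
body[3] add  r1, r0, r4 -> r1=0x11
body[4] mov  r0, #0xfe -> r0=0xfe
body[5] mov  r0, #0x4a -> r0=0x4a
body[6] sub  r2, r4, r4 -> r2=0x00
epilogue: pop r4=0xdc, sp=0x8a
epilogue: pop r1=0xc2, sp=0x8b
r0: caller-saved, written=True
r2: caller-saved, written=True
r3: caller-saved, written=False
r4: callee-saved, written=True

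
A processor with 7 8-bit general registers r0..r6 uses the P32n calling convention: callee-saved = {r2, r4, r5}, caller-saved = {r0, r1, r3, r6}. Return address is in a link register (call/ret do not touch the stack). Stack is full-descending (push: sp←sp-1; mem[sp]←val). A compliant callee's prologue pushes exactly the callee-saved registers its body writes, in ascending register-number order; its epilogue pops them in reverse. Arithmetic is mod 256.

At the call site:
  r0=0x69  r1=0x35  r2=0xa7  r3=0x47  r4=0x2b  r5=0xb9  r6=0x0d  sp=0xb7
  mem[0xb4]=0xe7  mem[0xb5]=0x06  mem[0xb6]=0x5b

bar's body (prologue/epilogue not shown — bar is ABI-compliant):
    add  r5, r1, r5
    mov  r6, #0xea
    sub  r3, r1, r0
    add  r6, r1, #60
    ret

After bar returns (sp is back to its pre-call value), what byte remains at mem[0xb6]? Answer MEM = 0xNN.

prologue: push r5 → mem[0xb6]=0xb9, sp=0xb6
body[0] add  r5, r1, r5 → r5=0xee
body[1] mov  r6, #0xea → r6=0xea
body[2] sub  r3, r1, r0 → r3=0xcc
body[3] add  r6, r1, #60 → r6=0x71
epilogue: pop r5=0xb9, sp=0xb7
prologue pushed ['r5'] at ['0xb6']

MEM = 0xb9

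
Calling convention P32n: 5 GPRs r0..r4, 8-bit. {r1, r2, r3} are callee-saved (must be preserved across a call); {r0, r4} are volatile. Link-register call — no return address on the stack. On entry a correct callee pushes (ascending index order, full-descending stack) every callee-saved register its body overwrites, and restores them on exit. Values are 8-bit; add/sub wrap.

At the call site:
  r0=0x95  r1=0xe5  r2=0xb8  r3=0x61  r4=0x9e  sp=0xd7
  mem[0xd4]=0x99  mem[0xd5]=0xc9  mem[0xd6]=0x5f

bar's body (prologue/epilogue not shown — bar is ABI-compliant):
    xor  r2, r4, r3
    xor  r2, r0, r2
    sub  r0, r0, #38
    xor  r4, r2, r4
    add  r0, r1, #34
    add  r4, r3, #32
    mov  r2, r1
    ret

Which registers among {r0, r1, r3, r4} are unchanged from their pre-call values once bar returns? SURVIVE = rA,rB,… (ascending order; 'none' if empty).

prologue: push r2 -> mem[0xd6]=0xb8, sp=0xd6
body[0] xor  r2, r4, r3 -> r2=0xff
body[1] xor  r2, r0, r2 -> r2=0x6a
body[2] sub  r0, r0, #38 -> r0=0x6f
body[3] xor  r4, r2, r4 -> r4=0xf4
body[4] add  r0, r1, #34 -> r0=0x07
body[5] add  r4, r3, #32 -> r4=0x81
body[6] mov  r2, r1 -> r2=0xe5
epilogue: pop r2=0xb8, sp=0xd7
r0: caller-saved, written=True
r1: callee-saved, written=False
r3: callee-saved, written=False
r4: caller-saved, written=True

SURVIVE = r1,r3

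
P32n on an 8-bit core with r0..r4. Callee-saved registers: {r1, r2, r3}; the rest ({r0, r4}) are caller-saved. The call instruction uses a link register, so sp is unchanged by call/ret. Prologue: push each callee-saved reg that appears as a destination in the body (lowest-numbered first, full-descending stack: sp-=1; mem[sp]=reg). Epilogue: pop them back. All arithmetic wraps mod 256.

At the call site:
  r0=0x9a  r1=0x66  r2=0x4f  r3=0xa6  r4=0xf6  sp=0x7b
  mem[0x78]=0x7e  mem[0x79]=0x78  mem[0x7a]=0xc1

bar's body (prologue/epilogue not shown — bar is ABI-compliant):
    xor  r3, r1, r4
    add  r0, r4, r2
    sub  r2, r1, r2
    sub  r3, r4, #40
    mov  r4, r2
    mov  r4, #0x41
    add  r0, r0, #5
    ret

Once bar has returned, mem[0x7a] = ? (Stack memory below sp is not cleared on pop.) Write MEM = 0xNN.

MEM = 0x4f

prologue: push r2 -> mem[0x7a]=0x4f, sp=0x7a
prologue: push r3 -> mem[0x79]=0xa6, sp=0x79
body[0] xor  r3, r1, r4 -> r3=0x90
body[1] add  r0, r4, r2 -> r0=0x45
body[2] sub  r2, r1, r2 -> r2=0x17
body[3] sub  r3, r4, #40 -> r3=0xce
body[4] mov  r4, r2 -> r4=0x17
body[5] mov  r4, #0x41 -> r4=0x41
body[6] add  r0, r0, #5 -> r0=0x4a
epilogue: pop r3=0xa6, sp=0x7a
epilogue: pop r2=0x4f, sp=0x7b
prologue pushed ['r2', 'r3'] at ['0x7a', '0x79']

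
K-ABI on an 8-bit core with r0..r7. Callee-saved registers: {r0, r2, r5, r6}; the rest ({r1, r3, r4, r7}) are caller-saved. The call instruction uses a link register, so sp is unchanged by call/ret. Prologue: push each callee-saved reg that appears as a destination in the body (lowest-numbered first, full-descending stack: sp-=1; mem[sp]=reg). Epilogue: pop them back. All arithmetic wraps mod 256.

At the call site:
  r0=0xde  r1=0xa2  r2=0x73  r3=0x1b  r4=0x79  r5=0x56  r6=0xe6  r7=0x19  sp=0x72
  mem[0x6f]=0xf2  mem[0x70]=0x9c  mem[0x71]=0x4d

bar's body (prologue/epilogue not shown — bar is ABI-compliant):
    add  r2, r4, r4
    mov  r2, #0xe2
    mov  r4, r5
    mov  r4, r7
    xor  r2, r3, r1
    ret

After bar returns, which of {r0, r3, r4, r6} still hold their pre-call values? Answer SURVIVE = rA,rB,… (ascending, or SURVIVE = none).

SURVIVE = r0,r3,r6

prologue: push r2 → mem[0x71]=0x73, sp=0x71
body[0] add  r2, r4, r4 → r2=0xf2
body[1] mov  r2, #0xe2 → r2=0xe2
body[2] mov  r4, r5 → r4=0x56
body[3] mov  r4, r7 → r4=0x19
body[4] xor  r2, r3, r1 → r2=0xb9
epilogue: pop r2=0x73, sp=0x72
r0: callee-saved, written=False
r3: caller-saved, written=False
r4: caller-saved, written=True
r6: callee-saved, written=False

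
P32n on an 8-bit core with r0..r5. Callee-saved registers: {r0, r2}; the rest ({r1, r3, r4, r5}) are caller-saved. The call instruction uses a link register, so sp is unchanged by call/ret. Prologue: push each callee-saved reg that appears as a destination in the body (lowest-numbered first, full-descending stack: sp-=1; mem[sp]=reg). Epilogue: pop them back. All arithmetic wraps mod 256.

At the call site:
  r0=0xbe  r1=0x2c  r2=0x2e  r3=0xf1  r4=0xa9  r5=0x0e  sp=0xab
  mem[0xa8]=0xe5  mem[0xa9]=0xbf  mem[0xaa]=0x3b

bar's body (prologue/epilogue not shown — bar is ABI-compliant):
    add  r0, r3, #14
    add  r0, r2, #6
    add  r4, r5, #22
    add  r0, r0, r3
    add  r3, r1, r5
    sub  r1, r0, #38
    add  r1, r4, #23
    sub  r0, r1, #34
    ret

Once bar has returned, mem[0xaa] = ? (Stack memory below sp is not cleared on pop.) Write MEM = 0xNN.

prologue: push r0 -> mem[0xaa]=0xbe, sp=0xaa
body[0] add  r0, r3, #14 -> r0=0xff
body[1] add  r0, r2, #6 -> r0=0x34
body[2] add  r4, r5, #22 -> r4=0x24
body[3] add  r0, r0, r3 -> r0=0x25
body[4] add  r3, r1, r5 -> r3=0x3a
body[5] sub  r1, r0, #38 -> r1=0xff
body[6] add  r1, r4, #23 -> r1=0x3b
body[7] sub  r0, r1, #34 -> r0=0x19
epilogue: pop r0=0xbe, sp=0xab
prologue pushed ['r0'] at ['0xaa']

MEM = 0xbe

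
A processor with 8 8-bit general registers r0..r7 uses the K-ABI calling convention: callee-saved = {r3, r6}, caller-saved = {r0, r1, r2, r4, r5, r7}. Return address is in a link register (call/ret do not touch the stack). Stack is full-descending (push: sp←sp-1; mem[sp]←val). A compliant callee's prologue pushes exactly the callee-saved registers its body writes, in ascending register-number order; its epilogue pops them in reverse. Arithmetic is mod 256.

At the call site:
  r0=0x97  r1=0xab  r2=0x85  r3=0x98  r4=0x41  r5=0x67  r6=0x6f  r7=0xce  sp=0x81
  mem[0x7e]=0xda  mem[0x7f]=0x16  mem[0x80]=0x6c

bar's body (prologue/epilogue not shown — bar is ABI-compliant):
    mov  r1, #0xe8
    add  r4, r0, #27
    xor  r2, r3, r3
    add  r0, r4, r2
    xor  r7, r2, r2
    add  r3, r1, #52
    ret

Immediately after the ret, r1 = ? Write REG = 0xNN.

prologue: push r3 -> mem[0x80]=0x98, sp=0x80
body[0] mov  r1, #0xe8 -> r1=0xe8
body[1] add  r4, r0, #27 -> r4=0xb2
body[2] xor  r2, r3, r3 -> r2=0x00
body[3] add  r0, r4, r2 -> r0=0xb2
body[4] xor  r7, r2, r2 -> r7=0x00
body[5] add  r3, r1, #52 -> r3=0x1c
epilogue: pop r3=0x98, sp=0x81
r1 is caller-saved -> body value

REG = 0xe8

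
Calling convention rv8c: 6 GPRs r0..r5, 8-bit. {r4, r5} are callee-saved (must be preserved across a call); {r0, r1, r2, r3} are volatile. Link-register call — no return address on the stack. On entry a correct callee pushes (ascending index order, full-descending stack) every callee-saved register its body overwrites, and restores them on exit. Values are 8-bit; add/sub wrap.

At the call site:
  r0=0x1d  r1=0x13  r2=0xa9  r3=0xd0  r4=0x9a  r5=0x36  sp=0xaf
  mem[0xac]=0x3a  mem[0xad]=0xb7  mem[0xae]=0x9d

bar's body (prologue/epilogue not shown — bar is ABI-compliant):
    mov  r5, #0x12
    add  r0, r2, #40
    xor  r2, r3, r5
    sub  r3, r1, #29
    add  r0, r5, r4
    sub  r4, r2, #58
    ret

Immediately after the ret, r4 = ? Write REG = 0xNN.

REG = 0x9a

prologue: push r4 → mem[0xae]=0x9a, sp=0xae
prologue: push r5 → mem[0xad]=0x36, sp=0xad
body[0] mov  r5, #0x12 → r5=0x12
body[1] add  r0, r2, #40 → r0=0xd1
body[2] xor  r2, r3, r5 → r2=0xc2
body[3] sub  r3, r1, #29 → r3=0xf6
body[4] add  r0, r5, r4 → r0=0xac
body[5] sub  r4, r2, #58 → r4=0x88
epilogue: pop r5=0x36, sp=0xae
epilogue: pop r4=0x9a, sp=0xaf
r4 is callee-saved → restored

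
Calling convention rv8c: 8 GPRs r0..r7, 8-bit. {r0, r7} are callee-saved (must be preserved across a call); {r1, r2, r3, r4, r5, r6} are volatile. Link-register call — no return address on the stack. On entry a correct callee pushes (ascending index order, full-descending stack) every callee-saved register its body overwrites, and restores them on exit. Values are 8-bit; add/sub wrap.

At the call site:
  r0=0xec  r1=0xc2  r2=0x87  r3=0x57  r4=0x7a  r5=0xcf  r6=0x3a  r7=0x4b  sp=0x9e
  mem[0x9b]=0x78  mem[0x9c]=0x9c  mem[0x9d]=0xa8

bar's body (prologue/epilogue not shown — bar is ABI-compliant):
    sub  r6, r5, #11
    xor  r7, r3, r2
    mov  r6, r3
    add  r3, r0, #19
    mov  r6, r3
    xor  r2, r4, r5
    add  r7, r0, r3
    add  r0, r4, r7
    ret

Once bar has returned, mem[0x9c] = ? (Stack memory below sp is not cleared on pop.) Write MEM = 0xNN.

MEM = 0x4b

prologue: push r0 -> mem[0x9d]=0xec, sp=0x9d
prologue: push r7 -> mem[0x9c]=0x4b, sp=0x9c
body[0] sub  r6, r5, #11 -> r6=0xc4
body[1] xor  r7, r3, r2 -> r7=0xd0
body[2] mov  r6, r3 -> r6=0x57
body[3] add  r3, r0, #19 -> r3=0xff
body[4] mov  r6, r3 -> r6=0xff
body[5] xor  r2, r4, r5 -> r2=0xb5
body[6] add  r7, r0, r3 -> r7=0xeb
body[7] add  r0, r4, r7 -> r0=0x65
epilogue: pop r7=0x4b, sp=0x9d
epilogue: pop r0=0xec, sp=0x9e
prologue pushed ['r0', 'r7'] at ['0x9d', '0x9c']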